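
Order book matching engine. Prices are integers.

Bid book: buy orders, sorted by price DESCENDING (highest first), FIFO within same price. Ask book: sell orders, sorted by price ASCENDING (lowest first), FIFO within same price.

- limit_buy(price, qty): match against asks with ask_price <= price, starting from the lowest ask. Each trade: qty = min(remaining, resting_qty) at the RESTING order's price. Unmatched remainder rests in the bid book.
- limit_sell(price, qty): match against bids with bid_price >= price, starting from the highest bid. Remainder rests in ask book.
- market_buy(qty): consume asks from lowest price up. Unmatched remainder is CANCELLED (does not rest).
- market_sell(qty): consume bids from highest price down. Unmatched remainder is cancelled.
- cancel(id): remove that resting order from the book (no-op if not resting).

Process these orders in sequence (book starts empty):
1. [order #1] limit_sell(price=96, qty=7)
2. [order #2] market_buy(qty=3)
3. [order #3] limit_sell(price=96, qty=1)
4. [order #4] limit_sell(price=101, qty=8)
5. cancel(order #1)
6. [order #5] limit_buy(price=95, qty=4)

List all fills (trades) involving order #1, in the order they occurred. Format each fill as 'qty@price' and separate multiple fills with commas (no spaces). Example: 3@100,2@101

Answer: 3@96

Derivation:
After op 1 [order #1] limit_sell(price=96, qty=7): fills=none; bids=[-] asks=[#1:7@96]
After op 2 [order #2] market_buy(qty=3): fills=#2x#1:3@96; bids=[-] asks=[#1:4@96]
After op 3 [order #3] limit_sell(price=96, qty=1): fills=none; bids=[-] asks=[#1:4@96 #3:1@96]
After op 4 [order #4] limit_sell(price=101, qty=8): fills=none; bids=[-] asks=[#1:4@96 #3:1@96 #4:8@101]
After op 5 cancel(order #1): fills=none; bids=[-] asks=[#3:1@96 #4:8@101]
After op 6 [order #5] limit_buy(price=95, qty=4): fills=none; bids=[#5:4@95] asks=[#3:1@96 #4:8@101]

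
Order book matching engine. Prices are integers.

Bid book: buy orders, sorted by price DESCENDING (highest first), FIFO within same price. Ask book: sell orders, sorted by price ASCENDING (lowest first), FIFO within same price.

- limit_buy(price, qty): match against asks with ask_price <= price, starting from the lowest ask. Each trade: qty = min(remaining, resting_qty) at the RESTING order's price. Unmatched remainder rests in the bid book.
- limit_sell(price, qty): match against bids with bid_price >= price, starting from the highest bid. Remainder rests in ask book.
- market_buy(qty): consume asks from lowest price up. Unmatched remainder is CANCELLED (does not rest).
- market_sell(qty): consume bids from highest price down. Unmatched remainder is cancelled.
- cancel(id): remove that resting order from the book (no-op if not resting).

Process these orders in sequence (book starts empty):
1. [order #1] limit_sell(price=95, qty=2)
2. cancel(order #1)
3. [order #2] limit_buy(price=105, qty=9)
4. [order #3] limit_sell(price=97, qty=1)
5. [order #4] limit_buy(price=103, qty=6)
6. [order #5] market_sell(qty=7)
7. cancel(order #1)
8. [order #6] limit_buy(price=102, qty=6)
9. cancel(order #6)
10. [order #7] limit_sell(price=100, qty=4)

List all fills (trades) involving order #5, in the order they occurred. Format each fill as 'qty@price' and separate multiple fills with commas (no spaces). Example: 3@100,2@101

After op 1 [order #1] limit_sell(price=95, qty=2): fills=none; bids=[-] asks=[#1:2@95]
After op 2 cancel(order #1): fills=none; bids=[-] asks=[-]
After op 3 [order #2] limit_buy(price=105, qty=9): fills=none; bids=[#2:9@105] asks=[-]
After op 4 [order #3] limit_sell(price=97, qty=1): fills=#2x#3:1@105; bids=[#2:8@105] asks=[-]
After op 5 [order #4] limit_buy(price=103, qty=6): fills=none; bids=[#2:8@105 #4:6@103] asks=[-]
After op 6 [order #5] market_sell(qty=7): fills=#2x#5:7@105; bids=[#2:1@105 #4:6@103] asks=[-]
After op 7 cancel(order #1): fills=none; bids=[#2:1@105 #4:6@103] asks=[-]
After op 8 [order #6] limit_buy(price=102, qty=6): fills=none; bids=[#2:1@105 #4:6@103 #6:6@102] asks=[-]
After op 9 cancel(order #6): fills=none; bids=[#2:1@105 #4:6@103] asks=[-]
After op 10 [order #7] limit_sell(price=100, qty=4): fills=#2x#7:1@105 #4x#7:3@103; bids=[#4:3@103] asks=[-]

Answer: 7@105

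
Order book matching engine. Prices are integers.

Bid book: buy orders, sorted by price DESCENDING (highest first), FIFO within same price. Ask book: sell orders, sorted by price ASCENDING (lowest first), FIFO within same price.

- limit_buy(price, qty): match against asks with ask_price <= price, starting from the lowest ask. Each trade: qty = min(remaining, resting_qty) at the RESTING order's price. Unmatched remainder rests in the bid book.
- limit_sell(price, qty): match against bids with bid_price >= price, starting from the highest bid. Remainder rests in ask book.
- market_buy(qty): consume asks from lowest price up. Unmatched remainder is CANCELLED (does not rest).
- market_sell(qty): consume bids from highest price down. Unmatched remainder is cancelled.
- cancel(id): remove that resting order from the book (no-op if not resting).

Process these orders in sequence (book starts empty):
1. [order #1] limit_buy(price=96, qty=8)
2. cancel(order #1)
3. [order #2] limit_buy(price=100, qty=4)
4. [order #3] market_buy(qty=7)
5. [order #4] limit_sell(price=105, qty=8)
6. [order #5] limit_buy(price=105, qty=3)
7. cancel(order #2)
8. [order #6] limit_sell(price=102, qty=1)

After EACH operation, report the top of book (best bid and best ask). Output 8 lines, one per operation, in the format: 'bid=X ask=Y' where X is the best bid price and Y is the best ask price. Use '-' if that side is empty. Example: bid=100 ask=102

After op 1 [order #1] limit_buy(price=96, qty=8): fills=none; bids=[#1:8@96] asks=[-]
After op 2 cancel(order #1): fills=none; bids=[-] asks=[-]
After op 3 [order #2] limit_buy(price=100, qty=4): fills=none; bids=[#2:4@100] asks=[-]
After op 4 [order #3] market_buy(qty=7): fills=none; bids=[#2:4@100] asks=[-]
After op 5 [order #4] limit_sell(price=105, qty=8): fills=none; bids=[#2:4@100] asks=[#4:8@105]
After op 6 [order #5] limit_buy(price=105, qty=3): fills=#5x#4:3@105; bids=[#2:4@100] asks=[#4:5@105]
After op 7 cancel(order #2): fills=none; bids=[-] asks=[#4:5@105]
After op 8 [order #6] limit_sell(price=102, qty=1): fills=none; bids=[-] asks=[#6:1@102 #4:5@105]

Answer: bid=96 ask=-
bid=- ask=-
bid=100 ask=-
bid=100 ask=-
bid=100 ask=105
bid=100 ask=105
bid=- ask=105
bid=- ask=102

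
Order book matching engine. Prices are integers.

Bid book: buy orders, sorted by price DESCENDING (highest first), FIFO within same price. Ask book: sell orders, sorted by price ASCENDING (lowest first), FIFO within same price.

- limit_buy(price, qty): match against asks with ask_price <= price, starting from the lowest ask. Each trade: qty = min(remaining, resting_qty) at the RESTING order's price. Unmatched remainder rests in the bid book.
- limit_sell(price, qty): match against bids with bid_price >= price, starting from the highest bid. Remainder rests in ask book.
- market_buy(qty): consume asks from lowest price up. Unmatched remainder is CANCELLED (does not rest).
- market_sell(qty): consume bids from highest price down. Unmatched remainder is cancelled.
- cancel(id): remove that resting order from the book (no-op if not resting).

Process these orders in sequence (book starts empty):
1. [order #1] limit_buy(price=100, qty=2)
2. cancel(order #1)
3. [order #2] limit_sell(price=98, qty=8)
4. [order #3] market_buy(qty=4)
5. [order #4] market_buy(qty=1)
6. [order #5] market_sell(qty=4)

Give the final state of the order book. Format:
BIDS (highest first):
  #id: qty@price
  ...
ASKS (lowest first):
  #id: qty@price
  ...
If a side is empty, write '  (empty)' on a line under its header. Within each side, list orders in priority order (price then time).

Answer: BIDS (highest first):
  (empty)
ASKS (lowest first):
  #2: 3@98

Derivation:
After op 1 [order #1] limit_buy(price=100, qty=2): fills=none; bids=[#1:2@100] asks=[-]
After op 2 cancel(order #1): fills=none; bids=[-] asks=[-]
After op 3 [order #2] limit_sell(price=98, qty=8): fills=none; bids=[-] asks=[#2:8@98]
After op 4 [order #3] market_buy(qty=4): fills=#3x#2:4@98; bids=[-] asks=[#2:4@98]
After op 5 [order #4] market_buy(qty=1): fills=#4x#2:1@98; bids=[-] asks=[#2:3@98]
After op 6 [order #5] market_sell(qty=4): fills=none; bids=[-] asks=[#2:3@98]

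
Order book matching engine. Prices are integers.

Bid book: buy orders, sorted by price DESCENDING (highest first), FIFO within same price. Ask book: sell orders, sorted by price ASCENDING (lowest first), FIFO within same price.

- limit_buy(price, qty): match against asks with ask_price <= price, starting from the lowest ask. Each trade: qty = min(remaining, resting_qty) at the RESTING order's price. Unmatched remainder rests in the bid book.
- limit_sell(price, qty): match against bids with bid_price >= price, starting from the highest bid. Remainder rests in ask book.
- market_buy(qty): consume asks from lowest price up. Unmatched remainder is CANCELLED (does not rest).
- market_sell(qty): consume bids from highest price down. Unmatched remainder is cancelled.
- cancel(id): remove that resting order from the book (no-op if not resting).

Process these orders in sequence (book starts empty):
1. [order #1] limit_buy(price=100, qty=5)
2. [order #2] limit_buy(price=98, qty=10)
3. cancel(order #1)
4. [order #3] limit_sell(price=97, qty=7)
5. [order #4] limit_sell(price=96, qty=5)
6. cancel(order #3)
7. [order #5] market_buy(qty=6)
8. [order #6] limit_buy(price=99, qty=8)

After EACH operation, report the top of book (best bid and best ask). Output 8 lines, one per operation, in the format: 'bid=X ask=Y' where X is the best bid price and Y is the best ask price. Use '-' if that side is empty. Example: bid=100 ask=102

After op 1 [order #1] limit_buy(price=100, qty=5): fills=none; bids=[#1:5@100] asks=[-]
After op 2 [order #2] limit_buy(price=98, qty=10): fills=none; bids=[#1:5@100 #2:10@98] asks=[-]
After op 3 cancel(order #1): fills=none; bids=[#2:10@98] asks=[-]
After op 4 [order #3] limit_sell(price=97, qty=7): fills=#2x#3:7@98; bids=[#2:3@98] asks=[-]
After op 5 [order #4] limit_sell(price=96, qty=5): fills=#2x#4:3@98; bids=[-] asks=[#4:2@96]
After op 6 cancel(order #3): fills=none; bids=[-] asks=[#4:2@96]
After op 7 [order #5] market_buy(qty=6): fills=#5x#4:2@96; bids=[-] asks=[-]
After op 8 [order #6] limit_buy(price=99, qty=8): fills=none; bids=[#6:8@99] asks=[-]

Answer: bid=100 ask=-
bid=100 ask=-
bid=98 ask=-
bid=98 ask=-
bid=- ask=96
bid=- ask=96
bid=- ask=-
bid=99 ask=-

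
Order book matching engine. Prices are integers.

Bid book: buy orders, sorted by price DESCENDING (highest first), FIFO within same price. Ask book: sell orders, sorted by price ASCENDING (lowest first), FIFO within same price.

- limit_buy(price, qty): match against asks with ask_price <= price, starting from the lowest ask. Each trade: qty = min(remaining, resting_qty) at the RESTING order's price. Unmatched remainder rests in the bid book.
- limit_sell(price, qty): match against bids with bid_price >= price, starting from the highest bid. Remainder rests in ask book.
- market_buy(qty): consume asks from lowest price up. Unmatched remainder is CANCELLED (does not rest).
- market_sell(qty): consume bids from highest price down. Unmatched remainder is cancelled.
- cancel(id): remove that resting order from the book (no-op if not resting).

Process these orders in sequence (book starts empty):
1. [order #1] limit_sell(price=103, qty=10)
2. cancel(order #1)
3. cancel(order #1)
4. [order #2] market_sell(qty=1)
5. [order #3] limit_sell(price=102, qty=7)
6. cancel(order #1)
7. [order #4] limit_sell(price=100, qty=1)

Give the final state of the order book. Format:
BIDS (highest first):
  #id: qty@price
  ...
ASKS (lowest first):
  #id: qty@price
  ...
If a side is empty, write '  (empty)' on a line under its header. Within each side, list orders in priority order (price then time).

Answer: BIDS (highest first):
  (empty)
ASKS (lowest first):
  #4: 1@100
  #3: 7@102

Derivation:
After op 1 [order #1] limit_sell(price=103, qty=10): fills=none; bids=[-] asks=[#1:10@103]
After op 2 cancel(order #1): fills=none; bids=[-] asks=[-]
After op 3 cancel(order #1): fills=none; bids=[-] asks=[-]
After op 4 [order #2] market_sell(qty=1): fills=none; bids=[-] asks=[-]
After op 5 [order #3] limit_sell(price=102, qty=7): fills=none; bids=[-] asks=[#3:7@102]
After op 6 cancel(order #1): fills=none; bids=[-] asks=[#3:7@102]
After op 7 [order #4] limit_sell(price=100, qty=1): fills=none; bids=[-] asks=[#4:1@100 #3:7@102]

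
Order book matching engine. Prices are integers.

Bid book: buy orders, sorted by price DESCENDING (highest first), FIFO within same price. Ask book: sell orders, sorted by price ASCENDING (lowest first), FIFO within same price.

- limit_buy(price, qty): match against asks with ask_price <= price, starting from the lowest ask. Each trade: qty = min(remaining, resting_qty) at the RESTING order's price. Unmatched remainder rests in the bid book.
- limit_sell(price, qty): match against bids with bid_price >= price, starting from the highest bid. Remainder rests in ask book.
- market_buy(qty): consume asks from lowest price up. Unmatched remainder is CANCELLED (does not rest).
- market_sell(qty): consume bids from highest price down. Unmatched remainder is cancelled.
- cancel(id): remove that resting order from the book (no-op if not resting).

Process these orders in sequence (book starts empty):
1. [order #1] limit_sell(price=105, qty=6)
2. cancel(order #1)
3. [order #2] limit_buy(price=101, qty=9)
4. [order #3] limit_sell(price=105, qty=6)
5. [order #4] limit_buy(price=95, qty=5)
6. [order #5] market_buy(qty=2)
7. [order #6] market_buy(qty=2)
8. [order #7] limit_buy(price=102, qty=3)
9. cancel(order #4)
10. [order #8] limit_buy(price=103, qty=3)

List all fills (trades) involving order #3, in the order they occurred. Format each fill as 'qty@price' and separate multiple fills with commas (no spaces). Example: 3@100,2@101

Answer: 2@105,2@105

Derivation:
After op 1 [order #1] limit_sell(price=105, qty=6): fills=none; bids=[-] asks=[#1:6@105]
After op 2 cancel(order #1): fills=none; bids=[-] asks=[-]
After op 3 [order #2] limit_buy(price=101, qty=9): fills=none; bids=[#2:9@101] asks=[-]
After op 4 [order #3] limit_sell(price=105, qty=6): fills=none; bids=[#2:9@101] asks=[#3:6@105]
After op 5 [order #4] limit_buy(price=95, qty=5): fills=none; bids=[#2:9@101 #4:5@95] asks=[#3:6@105]
After op 6 [order #5] market_buy(qty=2): fills=#5x#3:2@105; bids=[#2:9@101 #4:5@95] asks=[#3:4@105]
After op 7 [order #6] market_buy(qty=2): fills=#6x#3:2@105; bids=[#2:9@101 #4:5@95] asks=[#3:2@105]
After op 8 [order #7] limit_buy(price=102, qty=3): fills=none; bids=[#7:3@102 #2:9@101 #4:5@95] asks=[#3:2@105]
After op 9 cancel(order #4): fills=none; bids=[#7:3@102 #2:9@101] asks=[#3:2@105]
After op 10 [order #8] limit_buy(price=103, qty=3): fills=none; bids=[#8:3@103 #7:3@102 #2:9@101] asks=[#3:2@105]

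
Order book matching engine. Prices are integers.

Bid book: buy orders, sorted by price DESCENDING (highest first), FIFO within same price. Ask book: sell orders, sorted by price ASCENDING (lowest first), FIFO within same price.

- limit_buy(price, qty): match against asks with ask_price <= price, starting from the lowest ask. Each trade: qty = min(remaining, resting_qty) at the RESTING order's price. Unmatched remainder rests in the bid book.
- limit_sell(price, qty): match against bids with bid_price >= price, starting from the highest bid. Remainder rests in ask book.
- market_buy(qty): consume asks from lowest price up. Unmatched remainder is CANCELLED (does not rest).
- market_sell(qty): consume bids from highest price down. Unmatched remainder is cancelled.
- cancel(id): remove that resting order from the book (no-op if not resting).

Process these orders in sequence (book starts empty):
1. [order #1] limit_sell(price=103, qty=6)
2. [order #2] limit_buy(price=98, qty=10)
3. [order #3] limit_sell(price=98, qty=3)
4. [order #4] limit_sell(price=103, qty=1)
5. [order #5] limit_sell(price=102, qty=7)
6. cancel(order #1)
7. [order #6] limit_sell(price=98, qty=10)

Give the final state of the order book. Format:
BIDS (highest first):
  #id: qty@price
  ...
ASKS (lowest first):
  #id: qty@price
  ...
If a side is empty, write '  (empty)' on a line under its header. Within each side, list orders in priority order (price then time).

After op 1 [order #1] limit_sell(price=103, qty=6): fills=none; bids=[-] asks=[#1:6@103]
After op 2 [order #2] limit_buy(price=98, qty=10): fills=none; bids=[#2:10@98] asks=[#1:6@103]
After op 3 [order #3] limit_sell(price=98, qty=3): fills=#2x#3:3@98; bids=[#2:7@98] asks=[#1:6@103]
After op 4 [order #4] limit_sell(price=103, qty=1): fills=none; bids=[#2:7@98] asks=[#1:6@103 #4:1@103]
After op 5 [order #5] limit_sell(price=102, qty=7): fills=none; bids=[#2:7@98] asks=[#5:7@102 #1:6@103 #4:1@103]
After op 6 cancel(order #1): fills=none; bids=[#2:7@98] asks=[#5:7@102 #4:1@103]
After op 7 [order #6] limit_sell(price=98, qty=10): fills=#2x#6:7@98; bids=[-] asks=[#6:3@98 #5:7@102 #4:1@103]

Answer: BIDS (highest first):
  (empty)
ASKS (lowest first):
  #6: 3@98
  #5: 7@102
  #4: 1@103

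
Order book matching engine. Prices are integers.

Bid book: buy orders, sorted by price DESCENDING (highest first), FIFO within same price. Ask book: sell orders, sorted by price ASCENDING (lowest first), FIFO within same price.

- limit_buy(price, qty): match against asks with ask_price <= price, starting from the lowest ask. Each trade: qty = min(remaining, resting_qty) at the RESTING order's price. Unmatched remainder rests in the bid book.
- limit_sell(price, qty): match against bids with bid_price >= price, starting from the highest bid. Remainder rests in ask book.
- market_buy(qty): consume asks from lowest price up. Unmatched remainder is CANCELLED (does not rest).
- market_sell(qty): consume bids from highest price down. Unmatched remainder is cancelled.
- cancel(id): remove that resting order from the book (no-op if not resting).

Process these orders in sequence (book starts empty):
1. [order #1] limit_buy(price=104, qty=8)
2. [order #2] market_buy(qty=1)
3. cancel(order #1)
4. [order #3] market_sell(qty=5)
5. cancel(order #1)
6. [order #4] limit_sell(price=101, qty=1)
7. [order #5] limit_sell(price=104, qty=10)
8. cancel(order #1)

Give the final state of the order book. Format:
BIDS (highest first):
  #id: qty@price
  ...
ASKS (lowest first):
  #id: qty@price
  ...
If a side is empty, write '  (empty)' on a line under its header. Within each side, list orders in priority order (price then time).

After op 1 [order #1] limit_buy(price=104, qty=8): fills=none; bids=[#1:8@104] asks=[-]
After op 2 [order #2] market_buy(qty=1): fills=none; bids=[#1:8@104] asks=[-]
After op 3 cancel(order #1): fills=none; bids=[-] asks=[-]
After op 4 [order #3] market_sell(qty=5): fills=none; bids=[-] asks=[-]
After op 5 cancel(order #1): fills=none; bids=[-] asks=[-]
After op 6 [order #4] limit_sell(price=101, qty=1): fills=none; bids=[-] asks=[#4:1@101]
After op 7 [order #5] limit_sell(price=104, qty=10): fills=none; bids=[-] asks=[#4:1@101 #5:10@104]
After op 8 cancel(order #1): fills=none; bids=[-] asks=[#4:1@101 #5:10@104]

Answer: BIDS (highest first):
  (empty)
ASKS (lowest first):
  #4: 1@101
  #5: 10@104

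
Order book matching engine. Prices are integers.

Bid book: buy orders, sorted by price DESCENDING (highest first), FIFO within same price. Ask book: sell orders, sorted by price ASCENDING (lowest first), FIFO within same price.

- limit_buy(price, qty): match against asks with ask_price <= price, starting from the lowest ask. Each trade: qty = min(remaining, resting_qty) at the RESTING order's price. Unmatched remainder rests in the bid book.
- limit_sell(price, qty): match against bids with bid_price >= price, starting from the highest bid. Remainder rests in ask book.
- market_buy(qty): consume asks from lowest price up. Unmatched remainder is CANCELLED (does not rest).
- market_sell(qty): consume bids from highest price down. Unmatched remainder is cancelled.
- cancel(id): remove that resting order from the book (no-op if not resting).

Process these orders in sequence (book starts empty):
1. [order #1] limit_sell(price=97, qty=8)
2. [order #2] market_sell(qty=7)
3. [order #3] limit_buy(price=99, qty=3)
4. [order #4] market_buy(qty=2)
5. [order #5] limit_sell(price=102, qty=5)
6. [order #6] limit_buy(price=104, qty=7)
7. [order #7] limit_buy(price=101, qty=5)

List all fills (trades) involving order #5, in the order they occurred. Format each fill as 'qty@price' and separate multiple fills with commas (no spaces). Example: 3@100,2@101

After op 1 [order #1] limit_sell(price=97, qty=8): fills=none; bids=[-] asks=[#1:8@97]
After op 2 [order #2] market_sell(qty=7): fills=none; bids=[-] asks=[#1:8@97]
After op 3 [order #3] limit_buy(price=99, qty=3): fills=#3x#1:3@97; bids=[-] asks=[#1:5@97]
After op 4 [order #4] market_buy(qty=2): fills=#4x#1:2@97; bids=[-] asks=[#1:3@97]
After op 5 [order #5] limit_sell(price=102, qty=5): fills=none; bids=[-] asks=[#1:3@97 #5:5@102]
After op 6 [order #6] limit_buy(price=104, qty=7): fills=#6x#1:3@97 #6x#5:4@102; bids=[-] asks=[#5:1@102]
After op 7 [order #7] limit_buy(price=101, qty=5): fills=none; bids=[#7:5@101] asks=[#5:1@102]

Answer: 4@102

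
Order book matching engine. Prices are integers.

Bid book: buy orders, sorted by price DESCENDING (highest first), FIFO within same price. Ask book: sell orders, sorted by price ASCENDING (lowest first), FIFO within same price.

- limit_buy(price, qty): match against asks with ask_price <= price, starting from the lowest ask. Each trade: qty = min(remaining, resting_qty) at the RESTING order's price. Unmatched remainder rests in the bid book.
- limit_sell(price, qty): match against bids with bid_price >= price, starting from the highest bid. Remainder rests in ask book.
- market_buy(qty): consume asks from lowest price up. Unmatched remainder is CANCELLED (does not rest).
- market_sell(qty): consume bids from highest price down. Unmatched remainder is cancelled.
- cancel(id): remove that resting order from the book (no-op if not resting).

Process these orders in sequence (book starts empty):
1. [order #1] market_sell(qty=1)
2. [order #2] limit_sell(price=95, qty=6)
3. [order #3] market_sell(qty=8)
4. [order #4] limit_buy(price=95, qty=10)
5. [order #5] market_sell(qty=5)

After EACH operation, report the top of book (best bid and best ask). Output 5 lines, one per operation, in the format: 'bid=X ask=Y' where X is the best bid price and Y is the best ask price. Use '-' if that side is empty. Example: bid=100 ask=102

Answer: bid=- ask=-
bid=- ask=95
bid=- ask=95
bid=95 ask=-
bid=- ask=-

Derivation:
After op 1 [order #1] market_sell(qty=1): fills=none; bids=[-] asks=[-]
After op 2 [order #2] limit_sell(price=95, qty=6): fills=none; bids=[-] asks=[#2:6@95]
After op 3 [order #3] market_sell(qty=8): fills=none; bids=[-] asks=[#2:6@95]
After op 4 [order #4] limit_buy(price=95, qty=10): fills=#4x#2:6@95; bids=[#4:4@95] asks=[-]
After op 5 [order #5] market_sell(qty=5): fills=#4x#5:4@95; bids=[-] asks=[-]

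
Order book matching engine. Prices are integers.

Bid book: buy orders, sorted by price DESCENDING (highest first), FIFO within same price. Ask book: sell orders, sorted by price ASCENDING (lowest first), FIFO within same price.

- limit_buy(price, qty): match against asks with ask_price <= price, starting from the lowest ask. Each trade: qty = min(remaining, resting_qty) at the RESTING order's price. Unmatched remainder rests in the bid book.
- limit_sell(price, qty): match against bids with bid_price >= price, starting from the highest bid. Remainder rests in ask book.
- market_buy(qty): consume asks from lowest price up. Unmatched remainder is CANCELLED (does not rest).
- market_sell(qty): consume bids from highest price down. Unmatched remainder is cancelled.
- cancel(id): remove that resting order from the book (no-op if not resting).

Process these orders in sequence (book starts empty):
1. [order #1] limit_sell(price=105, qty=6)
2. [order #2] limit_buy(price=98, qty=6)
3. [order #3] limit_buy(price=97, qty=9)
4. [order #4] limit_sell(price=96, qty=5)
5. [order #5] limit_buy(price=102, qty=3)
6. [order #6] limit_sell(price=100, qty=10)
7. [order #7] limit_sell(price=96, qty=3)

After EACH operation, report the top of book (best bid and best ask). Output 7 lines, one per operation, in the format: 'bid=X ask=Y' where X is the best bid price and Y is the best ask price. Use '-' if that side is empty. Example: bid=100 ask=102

Answer: bid=- ask=105
bid=98 ask=105
bid=98 ask=105
bid=98 ask=105
bid=102 ask=105
bid=98 ask=100
bid=97 ask=100

Derivation:
After op 1 [order #1] limit_sell(price=105, qty=6): fills=none; bids=[-] asks=[#1:6@105]
After op 2 [order #2] limit_buy(price=98, qty=6): fills=none; bids=[#2:6@98] asks=[#1:6@105]
After op 3 [order #3] limit_buy(price=97, qty=9): fills=none; bids=[#2:6@98 #3:9@97] asks=[#1:6@105]
After op 4 [order #4] limit_sell(price=96, qty=5): fills=#2x#4:5@98; bids=[#2:1@98 #3:9@97] asks=[#1:6@105]
After op 5 [order #5] limit_buy(price=102, qty=3): fills=none; bids=[#5:3@102 #2:1@98 #3:9@97] asks=[#1:6@105]
After op 6 [order #6] limit_sell(price=100, qty=10): fills=#5x#6:3@102; bids=[#2:1@98 #3:9@97] asks=[#6:7@100 #1:6@105]
After op 7 [order #7] limit_sell(price=96, qty=3): fills=#2x#7:1@98 #3x#7:2@97; bids=[#3:7@97] asks=[#6:7@100 #1:6@105]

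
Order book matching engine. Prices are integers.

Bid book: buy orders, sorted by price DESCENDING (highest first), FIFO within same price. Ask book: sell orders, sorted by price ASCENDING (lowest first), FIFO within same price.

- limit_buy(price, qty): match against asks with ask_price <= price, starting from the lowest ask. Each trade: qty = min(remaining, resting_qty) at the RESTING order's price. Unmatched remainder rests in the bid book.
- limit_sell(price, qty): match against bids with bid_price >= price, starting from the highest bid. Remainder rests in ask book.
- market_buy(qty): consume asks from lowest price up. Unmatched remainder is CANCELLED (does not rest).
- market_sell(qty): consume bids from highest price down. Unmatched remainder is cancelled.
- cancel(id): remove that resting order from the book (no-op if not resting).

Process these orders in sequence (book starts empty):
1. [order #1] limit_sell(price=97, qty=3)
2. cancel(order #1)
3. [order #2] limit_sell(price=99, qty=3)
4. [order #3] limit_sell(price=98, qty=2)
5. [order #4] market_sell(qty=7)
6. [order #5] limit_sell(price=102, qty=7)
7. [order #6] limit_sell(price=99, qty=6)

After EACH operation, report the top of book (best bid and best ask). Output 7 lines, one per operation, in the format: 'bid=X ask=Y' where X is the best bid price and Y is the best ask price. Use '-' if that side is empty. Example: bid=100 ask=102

After op 1 [order #1] limit_sell(price=97, qty=3): fills=none; bids=[-] asks=[#1:3@97]
After op 2 cancel(order #1): fills=none; bids=[-] asks=[-]
After op 3 [order #2] limit_sell(price=99, qty=3): fills=none; bids=[-] asks=[#2:3@99]
After op 4 [order #3] limit_sell(price=98, qty=2): fills=none; bids=[-] asks=[#3:2@98 #2:3@99]
After op 5 [order #4] market_sell(qty=7): fills=none; bids=[-] asks=[#3:2@98 #2:3@99]
After op 6 [order #5] limit_sell(price=102, qty=7): fills=none; bids=[-] asks=[#3:2@98 #2:3@99 #5:7@102]
After op 7 [order #6] limit_sell(price=99, qty=6): fills=none; bids=[-] asks=[#3:2@98 #2:3@99 #6:6@99 #5:7@102]

Answer: bid=- ask=97
bid=- ask=-
bid=- ask=99
bid=- ask=98
bid=- ask=98
bid=- ask=98
bid=- ask=98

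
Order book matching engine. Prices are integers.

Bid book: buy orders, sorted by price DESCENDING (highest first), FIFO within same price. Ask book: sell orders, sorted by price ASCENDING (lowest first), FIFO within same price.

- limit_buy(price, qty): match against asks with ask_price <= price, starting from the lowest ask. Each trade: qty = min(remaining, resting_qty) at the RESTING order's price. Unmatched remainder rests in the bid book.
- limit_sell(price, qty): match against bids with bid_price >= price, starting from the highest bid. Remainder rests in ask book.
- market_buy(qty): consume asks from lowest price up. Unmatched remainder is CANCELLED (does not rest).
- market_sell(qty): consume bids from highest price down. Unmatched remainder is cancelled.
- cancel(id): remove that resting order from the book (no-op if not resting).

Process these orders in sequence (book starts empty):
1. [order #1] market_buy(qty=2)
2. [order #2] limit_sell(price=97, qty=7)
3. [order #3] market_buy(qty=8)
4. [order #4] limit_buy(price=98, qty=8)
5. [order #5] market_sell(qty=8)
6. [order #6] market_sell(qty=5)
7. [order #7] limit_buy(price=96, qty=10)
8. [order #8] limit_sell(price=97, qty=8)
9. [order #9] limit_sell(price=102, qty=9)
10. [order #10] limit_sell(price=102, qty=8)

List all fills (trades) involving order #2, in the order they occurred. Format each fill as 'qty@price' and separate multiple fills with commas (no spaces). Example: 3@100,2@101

Answer: 7@97

Derivation:
After op 1 [order #1] market_buy(qty=2): fills=none; bids=[-] asks=[-]
After op 2 [order #2] limit_sell(price=97, qty=7): fills=none; bids=[-] asks=[#2:7@97]
After op 3 [order #3] market_buy(qty=8): fills=#3x#2:7@97; bids=[-] asks=[-]
After op 4 [order #4] limit_buy(price=98, qty=8): fills=none; bids=[#4:8@98] asks=[-]
After op 5 [order #5] market_sell(qty=8): fills=#4x#5:8@98; bids=[-] asks=[-]
After op 6 [order #6] market_sell(qty=5): fills=none; bids=[-] asks=[-]
After op 7 [order #7] limit_buy(price=96, qty=10): fills=none; bids=[#7:10@96] asks=[-]
After op 8 [order #8] limit_sell(price=97, qty=8): fills=none; bids=[#7:10@96] asks=[#8:8@97]
After op 9 [order #9] limit_sell(price=102, qty=9): fills=none; bids=[#7:10@96] asks=[#8:8@97 #9:9@102]
After op 10 [order #10] limit_sell(price=102, qty=8): fills=none; bids=[#7:10@96] asks=[#8:8@97 #9:9@102 #10:8@102]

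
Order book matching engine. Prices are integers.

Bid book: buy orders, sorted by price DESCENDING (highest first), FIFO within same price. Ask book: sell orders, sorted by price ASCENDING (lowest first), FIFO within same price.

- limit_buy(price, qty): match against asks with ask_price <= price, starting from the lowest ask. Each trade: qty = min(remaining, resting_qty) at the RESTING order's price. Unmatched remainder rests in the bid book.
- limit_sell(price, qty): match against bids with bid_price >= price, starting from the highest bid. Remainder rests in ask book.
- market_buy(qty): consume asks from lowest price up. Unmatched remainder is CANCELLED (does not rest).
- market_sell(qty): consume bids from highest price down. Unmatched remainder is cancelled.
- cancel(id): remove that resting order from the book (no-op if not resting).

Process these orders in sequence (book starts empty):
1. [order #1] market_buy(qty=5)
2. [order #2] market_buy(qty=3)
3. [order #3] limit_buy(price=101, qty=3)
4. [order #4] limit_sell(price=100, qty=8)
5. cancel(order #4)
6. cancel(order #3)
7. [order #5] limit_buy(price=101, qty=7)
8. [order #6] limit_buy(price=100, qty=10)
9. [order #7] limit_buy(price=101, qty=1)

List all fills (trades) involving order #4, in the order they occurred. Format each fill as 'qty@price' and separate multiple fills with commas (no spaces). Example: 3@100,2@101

Answer: 3@101

Derivation:
After op 1 [order #1] market_buy(qty=5): fills=none; bids=[-] asks=[-]
After op 2 [order #2] market_buy(qty=3): fills=none; bids=[-] asks=[-]
After op 3 [order #3] limit_buy(price=101, qty=3): fills=none; bids=[#3:3@101] asks=[-]
After op 4 [order #4] limit_sell(price=100, qty=8): fills=#3x#4:3@101; bids=[-] asks=[#4:5@100]
After op 5 cancel(order #4): fills=none; bids=[-] asks=[-]
After op 6 cancel(order #3): fills=none; bids=[-] asks=[-]
After op 7 [order #5] limit_buy(price=101, qty=7): fills=none; bids=[#5:7@101] asks=[-]
After op 8 [order #6] limit_buy(price=100, qty=10): fills=none; bids=[#5:7@101 #6:10@100] asks=[-]
After op 9 [order #7] limit_buy(price=101, qty=1): fills=none; bids=[#5:7@101 #7:1@101 #6:10@100] asks=[-]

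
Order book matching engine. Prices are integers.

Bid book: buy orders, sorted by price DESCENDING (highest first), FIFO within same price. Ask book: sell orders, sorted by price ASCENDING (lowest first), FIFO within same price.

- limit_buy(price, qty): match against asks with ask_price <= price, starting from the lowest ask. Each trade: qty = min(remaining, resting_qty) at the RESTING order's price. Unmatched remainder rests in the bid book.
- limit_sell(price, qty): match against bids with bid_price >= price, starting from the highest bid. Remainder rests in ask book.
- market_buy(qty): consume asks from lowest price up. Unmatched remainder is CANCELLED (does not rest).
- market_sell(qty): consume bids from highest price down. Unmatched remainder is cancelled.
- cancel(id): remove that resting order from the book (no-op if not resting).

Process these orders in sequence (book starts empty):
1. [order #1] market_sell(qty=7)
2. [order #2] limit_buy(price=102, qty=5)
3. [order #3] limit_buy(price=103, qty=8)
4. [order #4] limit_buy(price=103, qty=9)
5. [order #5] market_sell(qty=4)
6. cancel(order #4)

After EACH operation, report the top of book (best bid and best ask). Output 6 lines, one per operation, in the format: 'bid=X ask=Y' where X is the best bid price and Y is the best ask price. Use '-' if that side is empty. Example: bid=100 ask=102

Answer: bid=- ask=-
bid=102 ask=-
bid=103 ask=-
bid=103 ask=-
bid=103 ask=-
bid=103 ask=-

Derivation:
After op 1 [order #1] market_sell(qty=7): fills=none; bids=[-] asks=[-]
After op 2 [order #2] limit_buy(price=102, qty=5): fills=none; bids=[#2:5@102] asks=[-]
After op 3 [order #3] limit_buy(price=103, qty=8): fills=none; bids=[#3:8@103 #2:5@102] asks=[-]
After op 4 [order #4] limit_buy(price=103, qty=9): fills=none; bids=[#3:8@103 #4:9@103 #2:5@102] asks=[-]
After op 5 [order #5] market_sell(qty=4): fills=#3x#5:4@103; bids=[#3:4@103 #4:9@103 #2:5@102] asks=[-]
After op 6 cancel(order #4): fills=none; bids=[#3:4@103 #2:5@102] asks=[-]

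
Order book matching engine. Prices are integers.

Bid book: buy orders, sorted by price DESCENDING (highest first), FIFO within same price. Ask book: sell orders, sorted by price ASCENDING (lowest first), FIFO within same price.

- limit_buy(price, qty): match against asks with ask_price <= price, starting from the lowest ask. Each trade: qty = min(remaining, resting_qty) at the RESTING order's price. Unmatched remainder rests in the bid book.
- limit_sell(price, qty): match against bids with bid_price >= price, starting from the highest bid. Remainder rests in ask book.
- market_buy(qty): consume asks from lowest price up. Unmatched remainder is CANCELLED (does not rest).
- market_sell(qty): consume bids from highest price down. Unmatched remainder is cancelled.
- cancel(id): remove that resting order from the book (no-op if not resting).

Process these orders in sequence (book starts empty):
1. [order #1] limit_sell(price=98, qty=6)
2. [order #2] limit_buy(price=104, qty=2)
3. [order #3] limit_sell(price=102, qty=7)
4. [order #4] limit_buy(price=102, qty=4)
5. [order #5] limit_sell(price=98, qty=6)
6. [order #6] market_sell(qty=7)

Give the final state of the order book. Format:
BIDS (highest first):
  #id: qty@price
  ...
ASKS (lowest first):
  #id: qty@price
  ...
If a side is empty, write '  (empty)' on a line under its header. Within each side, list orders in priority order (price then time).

Answer: BIDS (highest first):
  (empty)
ASKS (lowest first):
  #5: 6@98
  #3: 7@102

Derivation:
After op 1 [order #1] limit_sell(price=98, qty=6): fills=none; bids=[-] asks=[#1:6@98]
After op 2 [order #2] limit_buy(price=104, qty=2): fills=#2x#1:2@98; bids=[-] asks=[#1:4@98]
After op 3 [order #3] limit_sell(price=102, qty=7): fills=none; bids=[-] asks=[#1:4@98 #3:7@102]
After op 4 [order #4] limit_buy(price=102, qty=4): fills=#4x#1:4@98; bids=[-] asks=[#3:7@102]
After op 5 [order #5] limit_sell(price=98, qty=6): fills=none; bids=[-] asks=[#5:6@98 #3:7@102]
After op 6 [order #6] market_sell(qty=7): fills=none; bids=[-] asks=[#5:6@98 #3:7@102]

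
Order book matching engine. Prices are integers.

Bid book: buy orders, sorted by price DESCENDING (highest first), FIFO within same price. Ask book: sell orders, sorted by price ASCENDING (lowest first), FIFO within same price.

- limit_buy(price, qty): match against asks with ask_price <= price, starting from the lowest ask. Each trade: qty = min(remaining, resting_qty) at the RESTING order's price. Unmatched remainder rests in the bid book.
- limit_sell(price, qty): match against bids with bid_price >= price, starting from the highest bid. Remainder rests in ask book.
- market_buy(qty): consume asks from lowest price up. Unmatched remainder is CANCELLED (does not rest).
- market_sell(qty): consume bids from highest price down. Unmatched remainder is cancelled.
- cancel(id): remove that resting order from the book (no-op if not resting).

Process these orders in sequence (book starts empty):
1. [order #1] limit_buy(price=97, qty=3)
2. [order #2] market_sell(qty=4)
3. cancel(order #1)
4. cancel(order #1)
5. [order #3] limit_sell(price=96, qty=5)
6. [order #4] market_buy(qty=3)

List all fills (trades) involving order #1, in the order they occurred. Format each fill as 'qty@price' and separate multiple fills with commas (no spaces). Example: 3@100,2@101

After op 1 [order #1] limit_buy(price=97, qty=3): fills=none; bids=[#1:3@97] asks=[-]
After op 2 [order #2] market_sell(qty=4): fills=#1x#2:3@97; bids=[-] asks=[-]
After op 3 cancel(order #1): fills=none; bids=[-] asks=[-]
After op 4 cancel(order #1): fills=none; bids=[-] asks=[-]
After op 5 [order #3] limit_sell(price=96, qty=5): fills=none; bids=[-] asks=[#3:5@96]
After op 6 [order #4] market_buy(qty=3): fills=#4x#3:3@96; bids=[-] asks=[#3:2@96]

Answer: 3@97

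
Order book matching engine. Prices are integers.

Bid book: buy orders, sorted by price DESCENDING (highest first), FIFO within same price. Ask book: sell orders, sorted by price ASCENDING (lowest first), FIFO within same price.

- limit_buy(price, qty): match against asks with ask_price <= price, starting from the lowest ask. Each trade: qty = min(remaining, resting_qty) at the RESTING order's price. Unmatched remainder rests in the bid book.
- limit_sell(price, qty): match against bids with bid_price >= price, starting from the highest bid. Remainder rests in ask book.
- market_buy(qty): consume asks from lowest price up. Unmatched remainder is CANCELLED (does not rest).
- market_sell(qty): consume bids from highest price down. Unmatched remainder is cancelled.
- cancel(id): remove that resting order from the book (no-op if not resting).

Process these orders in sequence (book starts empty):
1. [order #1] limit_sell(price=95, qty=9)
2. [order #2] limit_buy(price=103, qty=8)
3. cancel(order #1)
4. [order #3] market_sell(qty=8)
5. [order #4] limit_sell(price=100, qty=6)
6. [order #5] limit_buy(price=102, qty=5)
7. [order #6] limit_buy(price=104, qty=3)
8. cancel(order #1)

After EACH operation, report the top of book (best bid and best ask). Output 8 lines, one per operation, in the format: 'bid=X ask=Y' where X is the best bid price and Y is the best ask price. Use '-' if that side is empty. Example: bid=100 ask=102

After op 1 [order #1] limit_sell(price=95, qty=9): fills=none; bids=[-] asks=[#1:9@95]
After op 2 [order #2] limit_buy(price=103, qty=8): fills=#2x#1:8@95; bids=[-] asks=[#1:1@95]
After op 3 cancel(order #1): fills=none; bids=[-] asks=[-]
After op 4 [order #3] market_sell(qty=8): fills=none; bids=[-] asks=[-]
After op 5 [order #4] limit_sell(price=100, qty=6): fills=none; bids=[-] asks=[#4:6@100]
After op 6 [order #5] limit_buy(price=102, qty=5): fills=#5x#4:5@100; bids=[-] asks=[#4:1@100]
After op 7 [order #6] limit_buy(price=104, qty=3): fills=#6x#4:1@100; bids=[#6:2@104] asks=[-]
After op 8 cancel(order #1): fills=none; bids=[#6:2@104] asks=[-]

Answer: bid=- ask=95
bid=- ask=95
bid=- ask=-
bid=- ask=-
bid=- ask=100
bid=- ask=100
bid=104 ask=-
bid=104 ask=-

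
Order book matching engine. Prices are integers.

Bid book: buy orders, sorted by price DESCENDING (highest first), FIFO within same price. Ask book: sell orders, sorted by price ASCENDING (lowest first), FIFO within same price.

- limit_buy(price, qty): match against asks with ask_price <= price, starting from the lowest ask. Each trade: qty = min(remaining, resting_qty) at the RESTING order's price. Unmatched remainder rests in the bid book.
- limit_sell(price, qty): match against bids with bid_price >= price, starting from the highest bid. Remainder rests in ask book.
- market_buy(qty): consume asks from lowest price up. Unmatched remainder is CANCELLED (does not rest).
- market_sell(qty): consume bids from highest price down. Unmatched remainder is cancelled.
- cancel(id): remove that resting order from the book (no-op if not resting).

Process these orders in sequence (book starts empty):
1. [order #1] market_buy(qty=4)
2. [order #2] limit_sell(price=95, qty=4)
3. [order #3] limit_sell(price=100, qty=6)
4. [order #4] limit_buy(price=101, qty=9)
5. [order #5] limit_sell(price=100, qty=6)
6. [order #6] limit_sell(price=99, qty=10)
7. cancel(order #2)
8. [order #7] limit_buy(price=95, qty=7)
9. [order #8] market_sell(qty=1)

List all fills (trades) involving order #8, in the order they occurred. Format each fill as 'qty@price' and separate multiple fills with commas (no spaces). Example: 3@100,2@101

Answer: 1@95

Derivation:
After op 1 [order #1] market_buy(qty=4): fills=none; bids=[-] asks=[-]
After op 2 [order #2] limit_sell(price=95, qty=4): fills=none; bids=[-] asks=[#2:4@95]
After op 3 [order #3] limit_sell(price=100, qty=6): fills=none; bids=[-] asks=[#2:4@95 #3:6@100]
After op 4 [order #4] limit_buy(price=101, qty=9): fills=#4x#2:4@95 #4x#3:5@100; bids=[-] asks=[#3:1@100]
After op 5 [order #5] limit_sell(price=100, qty=6): fills=none; bids=[-] asks=[#3:1@100 #5:6@100]
After op 6 [order #6] limit_sell(price=99, qty=10): fills=none; bids=[-] asks=[#6:10@99 #3:1@100 #5:6@100]
After op 7 cancel(order #2): fills=none; bids=[-] asks=[#6:10@99 #3:1@100 #5:6@100]
After op 8 [order #7] limit_buy(price=95, qty=7): fills=none; bids=[#7:7@95] asks=[#6:10@99 #3:1@100 #5:6@100]
After op 9 [order #8] market_sell(qty=1): fills=#7x#8:1@95; bids=[#7:6@95] asks=[#6:10@99 #3:1@100 #5:6@100]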